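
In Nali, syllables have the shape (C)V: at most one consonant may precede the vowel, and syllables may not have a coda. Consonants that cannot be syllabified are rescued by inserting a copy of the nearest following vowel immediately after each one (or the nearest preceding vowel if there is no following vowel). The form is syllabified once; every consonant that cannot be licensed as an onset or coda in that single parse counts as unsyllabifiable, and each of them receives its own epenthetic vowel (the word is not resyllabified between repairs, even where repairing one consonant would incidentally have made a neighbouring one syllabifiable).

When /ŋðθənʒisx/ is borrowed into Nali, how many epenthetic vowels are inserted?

5

The unsyllabifiable consonants are /ŋ/, /ð/, /n/, /s/, /x/; each receives one epenthetic vowel.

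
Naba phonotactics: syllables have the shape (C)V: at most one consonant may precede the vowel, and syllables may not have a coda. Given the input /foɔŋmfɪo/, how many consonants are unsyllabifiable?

2

Syllabifying with onset maximization leaves /ŋ/, /m/ stranded (no codas are permitted; onsets are limited to one consonant).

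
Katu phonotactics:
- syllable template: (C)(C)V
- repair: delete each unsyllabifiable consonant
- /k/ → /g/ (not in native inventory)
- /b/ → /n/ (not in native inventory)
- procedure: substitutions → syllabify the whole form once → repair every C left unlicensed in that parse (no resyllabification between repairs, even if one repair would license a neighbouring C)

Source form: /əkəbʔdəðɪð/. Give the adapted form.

Substitution: /k/ → /g/, /b/ → /n/, giving /əgənʔdəðɪð/.
Under (C)(C)V, the unsyllabifiable consonants are /n/, /ð/ (no codas are permitted; onsets may contain at most 2 consonants).
Deleting the stranded consonants removes /n/, /ð/.

əgəʔdəðɪ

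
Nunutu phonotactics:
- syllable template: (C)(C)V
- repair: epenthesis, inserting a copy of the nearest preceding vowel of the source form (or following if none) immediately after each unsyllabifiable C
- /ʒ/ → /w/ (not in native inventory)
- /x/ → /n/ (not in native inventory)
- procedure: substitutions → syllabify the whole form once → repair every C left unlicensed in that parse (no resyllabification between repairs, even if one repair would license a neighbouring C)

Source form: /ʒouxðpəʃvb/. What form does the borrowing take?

wounuðpəʃəvəbə

Substitution: /ʒ/ → /w/, /x/ → /n/, giving /wounðpəʃvb/.
The consonants /n/, /ʃ/, /v/, /b/ cannot be parsed into a legal (C)(C)V syllable (no codas are permitted; onsets may contain at most 2 consonants).
Each unlicensed consonant becomes the onset of a new syllable: /n/ → /nu/, /ʃ/ → /ʃə/, /v/ → /və/, /b/ → /bə/.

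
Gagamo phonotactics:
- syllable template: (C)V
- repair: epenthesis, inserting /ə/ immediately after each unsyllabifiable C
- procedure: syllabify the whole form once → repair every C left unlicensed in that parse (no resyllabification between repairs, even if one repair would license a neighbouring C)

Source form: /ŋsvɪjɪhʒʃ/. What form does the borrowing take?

Syllabifying with onset maximization leaves /ŋ/, /s/, /h/, /ʒ/, /ʃ/ stranded (no codas are permitted; onsets are limited to one consonant).
Each unlicensed consonant becomes the onset of a new syllable: /ŋ/ → /ŋə/, /s/ → /sə/, /h/ → /hə/, /ʒ/ → /ʒə/, /ʃ/ → /ʃə/.

ŋəsəvɪjɪhəʒəʃə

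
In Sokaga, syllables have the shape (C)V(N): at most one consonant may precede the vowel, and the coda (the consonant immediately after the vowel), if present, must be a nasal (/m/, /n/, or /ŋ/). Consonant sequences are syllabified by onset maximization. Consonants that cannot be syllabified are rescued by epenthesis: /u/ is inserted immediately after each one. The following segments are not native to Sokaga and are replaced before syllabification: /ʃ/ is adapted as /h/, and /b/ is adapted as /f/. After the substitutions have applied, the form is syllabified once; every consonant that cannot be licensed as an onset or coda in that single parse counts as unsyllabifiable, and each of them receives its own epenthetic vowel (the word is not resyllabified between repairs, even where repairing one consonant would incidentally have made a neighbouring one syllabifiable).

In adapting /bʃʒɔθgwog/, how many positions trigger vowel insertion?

5

After substitution the input is /fhʒɔθgwog/.
The unsyllabifiable consonants are /f/, /h/, /θ/, /g/, /g/; each receives one epenthetic vowel.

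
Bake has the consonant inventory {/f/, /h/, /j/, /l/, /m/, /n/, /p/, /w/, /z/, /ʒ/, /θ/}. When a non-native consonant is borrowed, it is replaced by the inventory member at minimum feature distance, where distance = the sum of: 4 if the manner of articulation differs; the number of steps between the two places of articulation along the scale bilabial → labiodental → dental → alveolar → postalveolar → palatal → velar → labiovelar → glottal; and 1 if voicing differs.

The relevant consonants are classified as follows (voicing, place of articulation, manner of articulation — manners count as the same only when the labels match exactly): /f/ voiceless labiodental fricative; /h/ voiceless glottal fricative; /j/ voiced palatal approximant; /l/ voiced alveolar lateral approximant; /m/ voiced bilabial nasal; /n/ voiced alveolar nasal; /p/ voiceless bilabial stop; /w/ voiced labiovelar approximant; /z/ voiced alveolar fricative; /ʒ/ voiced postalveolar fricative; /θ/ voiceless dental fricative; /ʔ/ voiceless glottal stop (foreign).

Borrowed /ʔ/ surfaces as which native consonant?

h

/h/ is closest: manner differs (stop→fricative, +4), place distance 0 (glottal→glottal), same voicing; total 4. Next closest is /w/ at distance 6.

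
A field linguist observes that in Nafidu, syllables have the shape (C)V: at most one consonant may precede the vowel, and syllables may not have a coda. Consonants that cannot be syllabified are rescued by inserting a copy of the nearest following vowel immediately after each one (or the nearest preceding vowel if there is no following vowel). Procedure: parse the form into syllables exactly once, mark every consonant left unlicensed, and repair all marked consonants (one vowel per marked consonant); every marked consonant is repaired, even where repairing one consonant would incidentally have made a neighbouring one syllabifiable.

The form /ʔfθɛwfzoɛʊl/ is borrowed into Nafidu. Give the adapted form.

Syllabifying with onset maximization leaves /ʔ/, /f/, /w/, /f/, /l/ stranded (no codas are permitted; onsets are limited to one consonant).
Each unlicensed consonant becomes the onset of a new syllable: /ʔ/ → /ʔɛ/, /f/ → /fɛ/, /w/ → /wo/, /f/ → /fo/, /l/ → /lʊ/.

ʔɛfɛθɛwofozoɛʊlʊ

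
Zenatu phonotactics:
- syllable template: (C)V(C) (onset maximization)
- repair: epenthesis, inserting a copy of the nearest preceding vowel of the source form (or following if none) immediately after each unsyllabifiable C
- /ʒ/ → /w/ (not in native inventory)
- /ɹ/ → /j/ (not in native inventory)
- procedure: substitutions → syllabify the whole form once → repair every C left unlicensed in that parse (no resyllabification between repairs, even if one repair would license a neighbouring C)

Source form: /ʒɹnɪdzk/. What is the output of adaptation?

Substitution: /ʒ/ → /w/, /ɹ/ → /j/, giving /wjnɪdzk/.
The consonants /w/, /j/, /z/, /k/ cannot be parsed into a legal (C)V(C) syllable (at most one coda consonant is licensed; onsets are limited to one consonant).
Each unlicensed consonant becomes the onset of a new syllable: /w/ → /wɪ/, /j/ → /jɪ/, /z/ → /zɪ/, /k/ → /kɪ/.

wɪjɪnɪdzɪkɪ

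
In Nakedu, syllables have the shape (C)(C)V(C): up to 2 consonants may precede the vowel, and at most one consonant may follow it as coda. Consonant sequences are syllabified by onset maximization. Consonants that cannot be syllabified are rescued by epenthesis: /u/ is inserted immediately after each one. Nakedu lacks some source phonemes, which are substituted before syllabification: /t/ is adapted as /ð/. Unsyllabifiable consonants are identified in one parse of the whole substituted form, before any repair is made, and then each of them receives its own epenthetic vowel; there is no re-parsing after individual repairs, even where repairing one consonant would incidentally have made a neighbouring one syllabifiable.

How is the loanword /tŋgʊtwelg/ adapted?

Substitution: /t/ → /ð/, giving /ðŋgʊðwelg/.
Syllabifying with onset maximization leaves /ð/, /g/ stranded (at most one coda consonant is licensed; onsets may contain at most 2 consonants).
Each unlicensed consonant becomes the onset of a new syllable: /ð/ → /ðu/, /g/ → /gu/.

ðuŋgʊðwelgu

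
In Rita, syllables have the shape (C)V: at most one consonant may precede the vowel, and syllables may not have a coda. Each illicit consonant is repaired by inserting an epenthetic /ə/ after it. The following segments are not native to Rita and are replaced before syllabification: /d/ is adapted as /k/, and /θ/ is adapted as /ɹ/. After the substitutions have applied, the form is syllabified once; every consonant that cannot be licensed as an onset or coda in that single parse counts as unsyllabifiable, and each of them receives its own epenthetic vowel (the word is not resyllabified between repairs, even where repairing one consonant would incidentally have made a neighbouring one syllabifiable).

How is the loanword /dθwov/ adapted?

kəɹəwovə

Substitution: /d/ → /k/, /θ/ → /ɹ/, giving /kɹwov/.
The consonants /k/, /ɹ/, /v/ cannot be parsed into a legal (C)V syllable (no codas are permitted; onsets are limited to one consonant).
Epenthesis after each stranded consonant: /k/ → /kə/, /ɹ/ → /ɹə/, /v/ → /və/.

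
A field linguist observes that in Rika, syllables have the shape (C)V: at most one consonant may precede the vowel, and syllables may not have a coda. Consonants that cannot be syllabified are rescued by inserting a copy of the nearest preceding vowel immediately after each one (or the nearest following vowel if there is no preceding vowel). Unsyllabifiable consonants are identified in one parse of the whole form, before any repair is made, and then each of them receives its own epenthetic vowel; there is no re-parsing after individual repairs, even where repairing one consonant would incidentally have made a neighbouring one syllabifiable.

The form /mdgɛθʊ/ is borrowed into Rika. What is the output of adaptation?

mɛdɛgɛθʊ

The consonants /m/, /d/ cannot be parsed into a legal (C)V syllable (no codas are permitted; onsets are limited to one consonant).
Epenthesis after each stranded consonant: /m/ → /mɛ/, /d/ → /dɛ/.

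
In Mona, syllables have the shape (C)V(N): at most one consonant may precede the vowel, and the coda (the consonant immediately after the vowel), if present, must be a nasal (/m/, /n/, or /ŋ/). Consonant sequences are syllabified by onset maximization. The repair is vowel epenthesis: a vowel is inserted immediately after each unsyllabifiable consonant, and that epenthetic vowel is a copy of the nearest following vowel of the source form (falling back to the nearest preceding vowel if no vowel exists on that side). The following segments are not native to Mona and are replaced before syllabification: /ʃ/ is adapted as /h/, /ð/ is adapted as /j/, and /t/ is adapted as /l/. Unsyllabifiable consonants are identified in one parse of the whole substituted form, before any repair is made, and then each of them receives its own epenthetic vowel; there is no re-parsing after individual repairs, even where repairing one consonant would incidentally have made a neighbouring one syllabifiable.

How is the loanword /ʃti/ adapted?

Substitution: /ʃ/ → /h/, /t/ → /l/, giving /hli/.
The consonants /h/ cannot be parsed into a legal (C)V(N) syllable (only a nasal (/m/, /n/, or /ŋ/) is licensed in coda position; onsets are limited to one consonant).
Inserting the epenthetic vowel yields /h/ → /hi/.

hili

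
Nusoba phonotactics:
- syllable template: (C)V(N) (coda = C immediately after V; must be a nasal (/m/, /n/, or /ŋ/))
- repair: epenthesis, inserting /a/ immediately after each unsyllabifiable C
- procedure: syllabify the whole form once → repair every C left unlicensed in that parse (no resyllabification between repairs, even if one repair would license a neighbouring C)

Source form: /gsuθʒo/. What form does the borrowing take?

Syllabifying with onset maximization leaves /g/, /θ/ stranded (only a nasal (/m/, /n/, or /ŋ/) is licensed in coda position; onsets are limited to one consonant).
Inserting the epenthetic vowel yields /g/ → /ga/, /θ/ → /θa/.

gasuθaʒo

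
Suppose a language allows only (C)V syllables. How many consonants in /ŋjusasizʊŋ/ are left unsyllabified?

The consonants /ŋ/, /ŋ/ cannot be parsed into a legal (C)V syllable (no codas are permitted; onsets are limited to one consonant).

2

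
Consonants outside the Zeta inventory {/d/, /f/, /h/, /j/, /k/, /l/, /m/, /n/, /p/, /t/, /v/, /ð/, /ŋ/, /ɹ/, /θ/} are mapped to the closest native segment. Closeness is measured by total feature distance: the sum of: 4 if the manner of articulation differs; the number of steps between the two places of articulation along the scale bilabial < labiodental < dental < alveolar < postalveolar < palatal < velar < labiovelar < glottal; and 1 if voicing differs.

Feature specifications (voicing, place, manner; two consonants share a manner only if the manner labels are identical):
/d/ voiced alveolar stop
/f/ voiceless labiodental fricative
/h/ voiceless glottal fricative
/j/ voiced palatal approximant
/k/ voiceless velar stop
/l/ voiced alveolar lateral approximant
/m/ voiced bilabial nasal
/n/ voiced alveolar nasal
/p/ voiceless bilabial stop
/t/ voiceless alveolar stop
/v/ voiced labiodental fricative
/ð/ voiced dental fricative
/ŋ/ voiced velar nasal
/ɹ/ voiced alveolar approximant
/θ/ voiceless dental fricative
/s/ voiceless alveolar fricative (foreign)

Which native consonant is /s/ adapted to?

/θ/ is closest: same manner (fricative), place distance 1 (alveolar→dental), same voicing; total 1. Next closest is /f/ at distance 2.

θ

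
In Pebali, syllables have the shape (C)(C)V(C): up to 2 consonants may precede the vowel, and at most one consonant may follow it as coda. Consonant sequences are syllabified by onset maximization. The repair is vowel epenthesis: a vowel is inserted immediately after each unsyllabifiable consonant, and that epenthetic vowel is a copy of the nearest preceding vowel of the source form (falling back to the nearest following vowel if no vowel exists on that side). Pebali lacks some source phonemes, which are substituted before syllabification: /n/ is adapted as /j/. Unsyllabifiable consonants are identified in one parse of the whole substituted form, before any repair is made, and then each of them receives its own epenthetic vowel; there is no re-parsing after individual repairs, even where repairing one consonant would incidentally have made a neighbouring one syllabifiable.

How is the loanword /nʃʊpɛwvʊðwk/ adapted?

Substitution: /n/ → /j/, giving /jʃʊpɛwvʊðwk/.
Under (C)(C)V(C), the unsyllabifiable consonants are /w/, /k/ (at most one coda consonant is licensed; onsets may contain at most 2 consonants).
Each unlicensed consonant becomes the onset of a new syllable: /w/ → /wʊ/, /k/ → /kʊ/.

jʃʊpɛwvʊðwʊkʊ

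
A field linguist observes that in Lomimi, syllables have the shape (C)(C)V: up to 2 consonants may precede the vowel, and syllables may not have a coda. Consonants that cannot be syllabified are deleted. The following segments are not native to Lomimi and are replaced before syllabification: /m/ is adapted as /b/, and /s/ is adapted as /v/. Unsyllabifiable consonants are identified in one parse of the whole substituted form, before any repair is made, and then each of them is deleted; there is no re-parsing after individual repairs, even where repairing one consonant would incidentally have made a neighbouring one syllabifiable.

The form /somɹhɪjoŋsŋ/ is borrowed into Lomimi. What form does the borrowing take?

Substitution: /s/ → /v/, /m/ → /b/, giving /vobɹhɪjoŋvŋ/.
The consonants /b/, /ŋ/, /v/, /ŋ/ cannot be parsed into a legal (C)(C)V syllable (no codas are permitted; onsets may contain at most 2 consonants).
Each unlicensed consonant is deleted: /b/, /ŋ/, /v/, /ŋ/.

voɹhɪjo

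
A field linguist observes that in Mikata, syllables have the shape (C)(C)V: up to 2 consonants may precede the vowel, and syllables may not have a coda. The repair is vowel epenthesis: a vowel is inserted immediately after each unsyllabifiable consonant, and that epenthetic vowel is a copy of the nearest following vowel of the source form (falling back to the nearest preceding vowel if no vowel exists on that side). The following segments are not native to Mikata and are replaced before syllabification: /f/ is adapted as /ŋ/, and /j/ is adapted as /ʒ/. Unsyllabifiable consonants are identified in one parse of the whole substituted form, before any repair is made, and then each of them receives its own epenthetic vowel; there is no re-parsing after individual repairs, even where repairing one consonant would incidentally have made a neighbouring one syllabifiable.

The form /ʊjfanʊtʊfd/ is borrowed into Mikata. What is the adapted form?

Substitution: /j/ → /ʒ/, /f/ → /ŋ/, giving /ʊʒŋanʊtʊŋd/.
Syllabifying with onset maximization leaves /ŋ/, /d/ stranded (no codas are permitted; onsets may contain at most 2 consonants).
Epenthesis after each stranded consonant: /ŋ/ → /ŋʊ/, /d/ → /dʊ/.

ʊʒŋanʊtʊŋʊdʊ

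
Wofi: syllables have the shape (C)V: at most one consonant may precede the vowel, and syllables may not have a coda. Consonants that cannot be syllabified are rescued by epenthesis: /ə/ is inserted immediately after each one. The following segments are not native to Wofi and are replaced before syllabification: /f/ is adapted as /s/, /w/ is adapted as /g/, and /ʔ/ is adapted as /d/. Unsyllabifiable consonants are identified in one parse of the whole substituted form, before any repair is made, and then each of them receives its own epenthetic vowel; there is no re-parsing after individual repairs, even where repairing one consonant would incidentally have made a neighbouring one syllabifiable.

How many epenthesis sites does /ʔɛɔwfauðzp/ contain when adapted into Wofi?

After substitution the input is /dɛɔgsauðzp/.
The unsyllabifiable consonants are /g/, /ð/, /z/, /p/; each receives one epenthetic vowel.

4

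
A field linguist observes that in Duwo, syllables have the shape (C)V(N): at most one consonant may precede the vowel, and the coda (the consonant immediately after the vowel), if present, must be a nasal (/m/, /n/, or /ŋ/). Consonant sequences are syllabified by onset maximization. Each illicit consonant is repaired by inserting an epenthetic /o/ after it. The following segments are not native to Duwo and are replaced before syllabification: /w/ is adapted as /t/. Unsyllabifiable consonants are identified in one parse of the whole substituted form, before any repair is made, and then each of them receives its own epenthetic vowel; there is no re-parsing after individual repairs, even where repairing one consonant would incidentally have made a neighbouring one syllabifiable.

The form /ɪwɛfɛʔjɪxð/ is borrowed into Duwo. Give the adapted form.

Substitution: /w/ → /t/, giving /ɪtɛfɛʔjɪxð/.
Syllabifying with onset maximization leaves /ʔ/, /x/, /ð/ stranded (only a nasal (/m/, /n/, or /ŋ/) is licensed in coda position; onsets are limited to one consonant).
Inserting the epenthetic vowel yields /ʔ/ → /ʔo/, /x/ → /xo/, /ð/ → /ðo/.

ɪtɛfɛʔojɪxoðo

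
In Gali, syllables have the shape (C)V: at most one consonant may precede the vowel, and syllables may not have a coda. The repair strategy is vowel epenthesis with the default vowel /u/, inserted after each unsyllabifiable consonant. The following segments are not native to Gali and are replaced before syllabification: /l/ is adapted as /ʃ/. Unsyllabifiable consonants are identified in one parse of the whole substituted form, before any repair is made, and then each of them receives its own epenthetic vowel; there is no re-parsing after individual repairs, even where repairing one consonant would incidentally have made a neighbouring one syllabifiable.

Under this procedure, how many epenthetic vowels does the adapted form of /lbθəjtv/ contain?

5

After substitution the input is /ʃbθəjtv/.
The unsyllabifiable consonants are /ʃ/, /b/, /j/, /t/, /v/; each receives one epenthetic vowel.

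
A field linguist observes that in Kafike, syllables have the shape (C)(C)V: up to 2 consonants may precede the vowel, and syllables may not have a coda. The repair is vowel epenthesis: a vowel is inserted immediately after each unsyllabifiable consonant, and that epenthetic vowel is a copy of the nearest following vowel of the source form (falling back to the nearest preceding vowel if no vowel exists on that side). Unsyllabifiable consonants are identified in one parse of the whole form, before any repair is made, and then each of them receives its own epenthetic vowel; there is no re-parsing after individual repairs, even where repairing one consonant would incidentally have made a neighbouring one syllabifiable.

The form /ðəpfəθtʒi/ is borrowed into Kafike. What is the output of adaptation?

ðəpfəθitʒi

The consonants /θ/ cannot be parsed into a legal (C)(C)V syllable (no codas are permitted; onsets may contain at most 2 consonants).
Epenthesis after each stranded consonant: /θ/ → /θi/.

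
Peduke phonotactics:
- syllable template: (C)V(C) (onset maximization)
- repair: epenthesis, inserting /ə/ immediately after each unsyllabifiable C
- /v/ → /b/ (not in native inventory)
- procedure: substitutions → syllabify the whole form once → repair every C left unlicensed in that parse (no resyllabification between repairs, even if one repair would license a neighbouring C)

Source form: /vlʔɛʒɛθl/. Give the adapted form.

Substitution: /v/ → /b/, giving /blʔɛʒɛθl/.
Under (C)V(C), the unsyllabifiable consonants are /b/, /l/, /l/ (at most one coda consonant is licensed; onsets are limited to one consonant).
Epenthesis after each stranded consonant: /b/ → /bə/, /l/ → /lə/, /l/ → /lə/.

bələʔɛʒɛθlə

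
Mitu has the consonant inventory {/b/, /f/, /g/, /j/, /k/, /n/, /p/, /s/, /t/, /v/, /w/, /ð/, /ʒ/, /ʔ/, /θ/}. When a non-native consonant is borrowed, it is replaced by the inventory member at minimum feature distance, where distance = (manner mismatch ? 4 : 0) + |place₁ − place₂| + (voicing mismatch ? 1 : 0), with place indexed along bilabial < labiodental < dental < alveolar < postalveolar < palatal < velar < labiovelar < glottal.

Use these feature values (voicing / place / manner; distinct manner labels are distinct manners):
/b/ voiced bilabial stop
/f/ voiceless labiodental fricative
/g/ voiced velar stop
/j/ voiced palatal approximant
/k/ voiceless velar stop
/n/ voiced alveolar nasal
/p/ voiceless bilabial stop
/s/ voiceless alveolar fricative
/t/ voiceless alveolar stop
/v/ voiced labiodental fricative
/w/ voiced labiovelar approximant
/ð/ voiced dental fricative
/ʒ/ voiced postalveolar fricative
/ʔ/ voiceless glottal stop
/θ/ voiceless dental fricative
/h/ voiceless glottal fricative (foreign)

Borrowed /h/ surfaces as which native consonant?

ʔ

/ʔ/ is closest: manner differs (fricative→stop, +4), place distance 0 (glottal→glottal), same voicing; total 4. Next closest is /s/ at distance 5.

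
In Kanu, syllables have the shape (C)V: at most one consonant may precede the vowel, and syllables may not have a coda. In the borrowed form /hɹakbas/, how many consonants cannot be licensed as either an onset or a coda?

Syllabifying with onset maximization leaves /h/, /k/, /s/ stranded (no codas are permitted; onsets are limited to one consonant).

3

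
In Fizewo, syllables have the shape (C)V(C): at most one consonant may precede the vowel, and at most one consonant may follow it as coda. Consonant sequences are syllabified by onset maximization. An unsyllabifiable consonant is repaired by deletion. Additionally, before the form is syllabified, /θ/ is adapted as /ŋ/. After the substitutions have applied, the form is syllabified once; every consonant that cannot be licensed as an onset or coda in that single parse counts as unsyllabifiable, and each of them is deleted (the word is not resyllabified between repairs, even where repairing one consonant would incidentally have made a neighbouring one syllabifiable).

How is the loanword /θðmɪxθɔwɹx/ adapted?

mɪxŋɔw

Substitution: /θ/ → /ŋ/, giving /ŋðmɪxŋɔwɹx/.
The consonants /ŋ/, /ð/, /ɹ/, /x/ cannot be parsed into a legal (C)V(C) syllable (at most one coda consonant is licensed; onsets are limited to one consonant).
Deletion applies to /ŋ/, /ð/, /ɹ/, /x/.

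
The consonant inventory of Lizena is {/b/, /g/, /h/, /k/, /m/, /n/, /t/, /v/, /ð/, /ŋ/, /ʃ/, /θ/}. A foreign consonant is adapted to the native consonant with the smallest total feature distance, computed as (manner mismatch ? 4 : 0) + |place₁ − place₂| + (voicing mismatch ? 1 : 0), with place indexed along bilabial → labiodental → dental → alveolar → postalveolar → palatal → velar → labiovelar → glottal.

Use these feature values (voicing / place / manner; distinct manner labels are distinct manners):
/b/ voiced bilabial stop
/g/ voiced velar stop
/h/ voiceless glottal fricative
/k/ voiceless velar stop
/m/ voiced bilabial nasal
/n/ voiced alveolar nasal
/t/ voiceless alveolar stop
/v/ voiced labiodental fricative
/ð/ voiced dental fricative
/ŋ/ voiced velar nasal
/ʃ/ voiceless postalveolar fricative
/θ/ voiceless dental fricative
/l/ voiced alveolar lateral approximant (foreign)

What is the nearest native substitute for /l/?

n

/n/ is closest: manner differs (lateral approximant→nasal, +4), place distance 0 (alveolar→alveolar), same voicing; total 4. Next closest is /t/ at distance 5.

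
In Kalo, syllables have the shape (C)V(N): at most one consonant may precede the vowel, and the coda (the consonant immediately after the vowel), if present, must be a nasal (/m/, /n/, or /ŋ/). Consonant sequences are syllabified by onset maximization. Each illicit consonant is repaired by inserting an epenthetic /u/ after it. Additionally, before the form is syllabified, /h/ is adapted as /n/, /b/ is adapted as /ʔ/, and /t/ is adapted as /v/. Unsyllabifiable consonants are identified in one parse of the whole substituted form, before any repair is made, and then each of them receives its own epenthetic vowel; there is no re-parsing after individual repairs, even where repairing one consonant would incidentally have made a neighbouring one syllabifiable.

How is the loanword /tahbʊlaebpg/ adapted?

vanʔʊlaeʔupugu

Substitution: /t/ → /v/, /h/ → /n/, /b/ → /ʔ/, giving /vanʔʊlaeʔpg/.
The consonants /ʔ/, /p/, /g/ cannot be parsed into a legal (C)V(N) syllable (only a nasal (/m/, /n/, or /ŋ/) is licensed in coda position; onsets are limited to one consonant).
Each unlicensed consonant becomes the onset of a new syllable: /ʔ/ → /ʔu/, /p/ → /pu/, /g/ → /gu/.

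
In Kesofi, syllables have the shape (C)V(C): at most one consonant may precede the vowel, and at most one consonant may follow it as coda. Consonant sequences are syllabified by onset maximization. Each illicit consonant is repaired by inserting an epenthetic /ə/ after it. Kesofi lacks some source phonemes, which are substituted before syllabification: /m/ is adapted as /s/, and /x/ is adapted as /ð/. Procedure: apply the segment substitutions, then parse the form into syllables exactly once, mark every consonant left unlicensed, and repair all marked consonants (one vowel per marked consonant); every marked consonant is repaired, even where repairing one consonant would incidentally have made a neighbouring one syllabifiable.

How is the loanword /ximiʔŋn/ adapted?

Substitution: /x/ → /ð/, /m/ → /s/, giving /ðisiʔŋn/.
Syllabifying with onset maximization leaves /ŋ/, /n/ stranded (at most one coda consonant is licensed; onsets are limited to one consonant).
Epenthesis after each stranded consonant: /ŋ/ → /ŋə/, /n/ → /nə/.

ðisiʔŋənə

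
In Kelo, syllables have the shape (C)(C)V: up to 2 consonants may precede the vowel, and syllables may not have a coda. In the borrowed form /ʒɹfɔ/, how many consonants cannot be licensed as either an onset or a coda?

1

The consonants /ʒ/ cannot be parsed into a legal (C)(C)V syllable (no codas are permitted; onsets may contain at most 2 consonants).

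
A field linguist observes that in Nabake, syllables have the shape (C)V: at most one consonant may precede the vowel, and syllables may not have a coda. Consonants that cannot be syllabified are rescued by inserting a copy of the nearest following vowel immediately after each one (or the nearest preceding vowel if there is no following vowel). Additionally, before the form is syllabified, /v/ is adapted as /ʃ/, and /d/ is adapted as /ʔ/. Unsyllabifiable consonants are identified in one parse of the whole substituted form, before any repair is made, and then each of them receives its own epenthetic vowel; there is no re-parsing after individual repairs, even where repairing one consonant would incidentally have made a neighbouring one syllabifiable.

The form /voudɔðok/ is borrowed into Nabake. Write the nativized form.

Substitution: /v/ → /ʃ/, /d/ → /ʔ/, giving /ʃouʔɔðok/.
Under (C)V, the unsyllabifiable consonants are /k/ (no codas are permitted; onsets are limited to one consonant).
Epenthesis after each stranded consonant: /k/ → /ko/.

ʃouʔɔðoko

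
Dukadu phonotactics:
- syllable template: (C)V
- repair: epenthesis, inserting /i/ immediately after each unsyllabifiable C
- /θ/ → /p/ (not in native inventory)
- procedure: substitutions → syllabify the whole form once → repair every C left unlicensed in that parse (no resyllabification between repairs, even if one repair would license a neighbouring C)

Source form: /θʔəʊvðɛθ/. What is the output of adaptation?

piʔəʊviðɛpi

Substitution: /θ/ → /p/, giving /pʔəʊvðɛp/.
Under (C)V, the unsyllabifiable consonants are /p/, /v/, /p/ (no codas are permitted; onsets are limited to one consonant).
Epenthesis after each stranded consonant: /p/ → /pi/, /v/ → /vi/, /p/ → /pi/.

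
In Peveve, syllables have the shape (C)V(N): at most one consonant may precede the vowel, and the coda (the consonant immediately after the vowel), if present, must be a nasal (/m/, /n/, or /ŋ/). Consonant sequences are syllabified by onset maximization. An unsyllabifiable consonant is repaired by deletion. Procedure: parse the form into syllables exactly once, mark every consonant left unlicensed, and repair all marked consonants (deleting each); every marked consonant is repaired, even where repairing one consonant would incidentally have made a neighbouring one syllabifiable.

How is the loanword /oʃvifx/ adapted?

The consonants /ʃ/, /f/, /x/ cannot be parsed into a legal (C)V(N) syllable (only a nasal (/m/, /n/, or /ŋ/) is licensed in coda position; onsets are limited to one consonant).
Deleting the stranded consonants removes /ʃ/, /f/, /x/.

ovi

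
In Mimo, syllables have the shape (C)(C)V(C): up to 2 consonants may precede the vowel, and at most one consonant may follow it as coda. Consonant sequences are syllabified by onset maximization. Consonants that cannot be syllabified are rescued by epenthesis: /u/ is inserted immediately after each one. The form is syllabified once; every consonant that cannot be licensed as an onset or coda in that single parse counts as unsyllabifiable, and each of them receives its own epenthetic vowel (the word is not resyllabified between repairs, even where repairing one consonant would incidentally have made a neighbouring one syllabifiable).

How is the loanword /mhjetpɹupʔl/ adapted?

muhjetpɹupʔulu

Under (C)(C)V(C), the unsyllabifiable consonants are /m/, /ʔ/, /l/ (at most one coda consonant is licensed; onsets may contain at most 2 consonants).
Each unlicensed consonant becomes the onset of a new syllable: /m/ → /mu/, /ʔ/ → /ʔu/, /l/ → /lu/.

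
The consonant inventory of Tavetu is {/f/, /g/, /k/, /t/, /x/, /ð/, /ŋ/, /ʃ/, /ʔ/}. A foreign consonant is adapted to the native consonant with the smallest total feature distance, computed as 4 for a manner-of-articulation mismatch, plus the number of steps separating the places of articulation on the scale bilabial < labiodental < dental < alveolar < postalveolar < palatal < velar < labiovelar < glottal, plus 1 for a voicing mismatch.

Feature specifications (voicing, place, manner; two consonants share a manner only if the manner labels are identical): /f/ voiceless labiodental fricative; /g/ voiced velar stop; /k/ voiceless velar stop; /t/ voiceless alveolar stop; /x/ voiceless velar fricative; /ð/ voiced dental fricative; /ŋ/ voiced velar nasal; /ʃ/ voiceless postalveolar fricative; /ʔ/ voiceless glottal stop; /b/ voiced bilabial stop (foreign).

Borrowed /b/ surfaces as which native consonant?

/t/ is closest: same manner (stop), place distance 3 (bilabial→alveolar), voicing differs (+1); total 4. Next closest is /f/ at distance 6.

t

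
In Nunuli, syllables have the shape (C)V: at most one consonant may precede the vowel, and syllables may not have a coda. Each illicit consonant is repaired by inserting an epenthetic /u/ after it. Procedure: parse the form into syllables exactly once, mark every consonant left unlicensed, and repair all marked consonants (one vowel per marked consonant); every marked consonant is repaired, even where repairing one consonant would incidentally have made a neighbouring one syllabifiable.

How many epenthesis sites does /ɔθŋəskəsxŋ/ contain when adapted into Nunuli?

5

The unsyllabifiable consonants are /θ/, /s/, /s/, /x/, /ŋ/; each receives one epenthetic vowel.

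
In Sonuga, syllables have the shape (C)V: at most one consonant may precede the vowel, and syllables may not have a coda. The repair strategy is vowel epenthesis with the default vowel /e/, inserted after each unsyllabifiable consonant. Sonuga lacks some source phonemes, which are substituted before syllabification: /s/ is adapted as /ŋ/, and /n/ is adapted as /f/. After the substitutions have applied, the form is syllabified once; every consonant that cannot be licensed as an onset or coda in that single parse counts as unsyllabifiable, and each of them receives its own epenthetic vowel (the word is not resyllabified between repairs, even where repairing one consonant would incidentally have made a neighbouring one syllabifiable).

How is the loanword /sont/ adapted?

Substitution: /s/ → /ŋ/, /n/ → /f/, giving /ŋoft/.
The consonants /f/, /t/ cannot be parsed into a legal (C)V syllable (no codas are permitted; onsets are limited to one consonant).
Epenthesis after each stranded consonant: /f/ → /fe/, /t/ → /te/.

ŋofete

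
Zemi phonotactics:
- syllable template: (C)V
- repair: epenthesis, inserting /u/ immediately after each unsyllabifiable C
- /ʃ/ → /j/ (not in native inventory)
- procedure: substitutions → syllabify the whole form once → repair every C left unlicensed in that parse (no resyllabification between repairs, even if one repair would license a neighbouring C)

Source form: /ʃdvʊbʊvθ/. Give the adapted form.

juduvʊbʊvuθu

Substitution: /ʃ/ → /j/, giving /jdvʊbʊvθ/.
Under (C)V, the unsyllabifiable consonants are /j/, /d/, /v/, /θ/ (no codas are permitted; onsets are limited to one consonant).
Epenthesis after each stranded consonant: /j/ → /ju/, /d/ → /du/, /v/ → /vu/, /θ/ → /θu/.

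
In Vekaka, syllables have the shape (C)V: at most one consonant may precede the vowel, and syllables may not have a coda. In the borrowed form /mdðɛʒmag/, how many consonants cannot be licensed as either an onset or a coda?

4

The consonants /m/, /d/, /ʒ/, /g/ cannot be parsed into a legal (C)V syllable (no codas are permitted; onsets are limited to one consonant).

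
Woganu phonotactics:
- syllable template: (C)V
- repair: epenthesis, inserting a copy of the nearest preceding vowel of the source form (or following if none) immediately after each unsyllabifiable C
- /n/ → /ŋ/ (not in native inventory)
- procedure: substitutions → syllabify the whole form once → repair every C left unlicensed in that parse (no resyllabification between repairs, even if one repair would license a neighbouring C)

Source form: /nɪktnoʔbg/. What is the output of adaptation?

ŋɪkɪtɪŋoʔobogo

Substitution: /n/ → /ŋ/, giving /ŋɪktŋoʔbg/.
Syllabifying with onset maximization leaves /k/, /t/, /ʔ/, /b/, /g/ stranded (no codas are permitted; onsets are limited to one consonant).
Epenthesis after each stranded consonant: /k/ → /kɪ/, /t/ → /tɪ/, /ʔ/ → /ʔo/, /b/ → /bo/, /g/ → /go/.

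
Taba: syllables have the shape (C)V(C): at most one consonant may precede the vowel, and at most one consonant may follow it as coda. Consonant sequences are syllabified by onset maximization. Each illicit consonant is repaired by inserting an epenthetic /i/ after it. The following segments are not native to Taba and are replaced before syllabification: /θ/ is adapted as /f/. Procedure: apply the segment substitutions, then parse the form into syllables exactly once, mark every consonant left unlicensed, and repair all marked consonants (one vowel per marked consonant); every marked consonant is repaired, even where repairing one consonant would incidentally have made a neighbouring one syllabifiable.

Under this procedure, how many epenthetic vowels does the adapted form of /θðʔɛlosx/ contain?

3

After substitution the input is /fðʔɛlosx/.
The unsyllabifiable consonants are /f/, /ð/, /x/; each receives one epenthetic vowel.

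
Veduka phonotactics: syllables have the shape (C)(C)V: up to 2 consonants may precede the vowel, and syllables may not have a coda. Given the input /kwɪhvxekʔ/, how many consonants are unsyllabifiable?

Under (C)(C)V, the unsyllabifiable consonants are /h/, /k/, /ʔ/ (no codas are permitted; onsets may contain at most 2 consonants).

3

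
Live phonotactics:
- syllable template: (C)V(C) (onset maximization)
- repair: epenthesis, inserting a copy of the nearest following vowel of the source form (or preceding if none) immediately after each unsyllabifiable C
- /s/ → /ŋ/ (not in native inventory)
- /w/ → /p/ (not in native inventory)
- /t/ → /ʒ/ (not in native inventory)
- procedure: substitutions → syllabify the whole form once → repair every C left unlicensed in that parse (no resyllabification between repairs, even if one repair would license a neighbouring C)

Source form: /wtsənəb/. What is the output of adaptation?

Substitution: /w/ → /p/, /t/ → /ʒ/, /s/ → /ŋ/, giving /pʒŋənəb/.
Syllabifying with onset maximization leaves /p/, /ʒ/ stranded (at most one coda consonant is licensed; onsets are limited to one consonant).
Each unlicensed consonant becomes the onset of a new syllable: /p/ → /pə/, /ʒ/ → /ʒə/.

pəʒəŋənəb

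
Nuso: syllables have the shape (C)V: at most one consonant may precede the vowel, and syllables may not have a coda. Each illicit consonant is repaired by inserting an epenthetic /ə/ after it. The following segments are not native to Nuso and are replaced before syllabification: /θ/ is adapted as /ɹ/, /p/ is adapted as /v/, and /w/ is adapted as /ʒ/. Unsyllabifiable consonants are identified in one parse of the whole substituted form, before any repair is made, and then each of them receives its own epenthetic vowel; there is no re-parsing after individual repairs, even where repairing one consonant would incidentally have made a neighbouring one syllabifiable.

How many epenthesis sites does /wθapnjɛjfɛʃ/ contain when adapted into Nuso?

5

After substitution the input is /ʒɹavnjɛjfɛʃ/.
The unsyllabifiable consonants are /ʒ/, /v/, /n/, /j/, /ʃ/; each receives one epenthetic vowel.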